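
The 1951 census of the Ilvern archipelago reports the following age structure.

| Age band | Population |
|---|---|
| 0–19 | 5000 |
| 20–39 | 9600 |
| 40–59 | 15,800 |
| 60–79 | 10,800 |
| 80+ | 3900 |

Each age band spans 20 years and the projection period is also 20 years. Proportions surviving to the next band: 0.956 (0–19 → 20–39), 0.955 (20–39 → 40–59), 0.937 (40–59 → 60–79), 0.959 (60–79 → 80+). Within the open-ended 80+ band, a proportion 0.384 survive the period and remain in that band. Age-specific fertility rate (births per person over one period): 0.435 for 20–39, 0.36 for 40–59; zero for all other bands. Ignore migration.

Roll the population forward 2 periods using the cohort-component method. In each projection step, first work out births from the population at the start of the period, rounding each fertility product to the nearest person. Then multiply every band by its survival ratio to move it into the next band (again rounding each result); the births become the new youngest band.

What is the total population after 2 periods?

Period 1.
Births: 9600 × 0.435 = 4176, 15800 × 0.36 = 5688 — total 9864
20–39: 5000 × 0.956 = 4780
40–59: 9600 × 0.955 = 9168
60–79: 15800 × 0.937 = 14805
80+: 10800 × 0.959 + 3900 × 0.384 = 10357 + 1498 = 11855
Giving 9864 / 4780 / 9168 / 14805 / 11855.
Period 2.
Births: 4780 × 0.435 = 2079, 9168 × 0.36 = 3300 — total 5379
20–39: 9864 × 0.956 = 9430
40–59: 4780 × 0.955 = 4565
60–79: 9168 × 0.937 = 8590
80+: 14805 × 0.959 + 11855 × 0.384 = 14198 + 4552 = 18750
Giving 5379 / 9430 / 4565 / 8590 / 18750.
Total after period 2: 5379 + 9430 + 4565 + 8590 + 18750 = 46714

46714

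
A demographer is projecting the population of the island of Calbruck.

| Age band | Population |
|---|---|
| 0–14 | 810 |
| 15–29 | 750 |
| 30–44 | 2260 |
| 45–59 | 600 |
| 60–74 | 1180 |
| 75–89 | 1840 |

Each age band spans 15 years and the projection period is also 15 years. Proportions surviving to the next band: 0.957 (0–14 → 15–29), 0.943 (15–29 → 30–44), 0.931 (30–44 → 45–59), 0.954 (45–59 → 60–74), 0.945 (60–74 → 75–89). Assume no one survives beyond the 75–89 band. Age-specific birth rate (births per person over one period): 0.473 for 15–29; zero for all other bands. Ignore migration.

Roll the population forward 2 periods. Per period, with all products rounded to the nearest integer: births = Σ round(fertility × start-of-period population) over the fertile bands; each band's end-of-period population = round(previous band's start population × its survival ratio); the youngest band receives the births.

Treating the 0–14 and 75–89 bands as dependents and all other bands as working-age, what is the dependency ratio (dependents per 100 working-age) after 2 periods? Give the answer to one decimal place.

24.3

Call the bands 1 to 6, youngest first.
Period 1.
Births: 750 × 0.473 = 355
Band 2: 810 × 0.957 = 775
Band 3: 750 × 0.943 = 707
Band 4: 2260 × 0.931 = 2104
Band 5: 600 × 0.954 = 572
Band 6: 1180 × 0.945 = 1115
→ [355, 775, 707, 2104, 572, 1115]
Period 2.
Births: 775 × 0.473 = 367
Band 2: 355 × 0.957 = 340
Band 3: 775 × 0.943 = 731
Band 4: 707 × 0.931 = 658
Band 5: 2104 × 0.954 = 2007
Band 6: 572 × 0.945 = 541
→ [367, 340, 731, 658, 2007, 541]
Dependents (band 0–14 + band 75–89) = 367 + 541 = 908; working-age = 3736; ratio = 908/3736 × 100 = 24.3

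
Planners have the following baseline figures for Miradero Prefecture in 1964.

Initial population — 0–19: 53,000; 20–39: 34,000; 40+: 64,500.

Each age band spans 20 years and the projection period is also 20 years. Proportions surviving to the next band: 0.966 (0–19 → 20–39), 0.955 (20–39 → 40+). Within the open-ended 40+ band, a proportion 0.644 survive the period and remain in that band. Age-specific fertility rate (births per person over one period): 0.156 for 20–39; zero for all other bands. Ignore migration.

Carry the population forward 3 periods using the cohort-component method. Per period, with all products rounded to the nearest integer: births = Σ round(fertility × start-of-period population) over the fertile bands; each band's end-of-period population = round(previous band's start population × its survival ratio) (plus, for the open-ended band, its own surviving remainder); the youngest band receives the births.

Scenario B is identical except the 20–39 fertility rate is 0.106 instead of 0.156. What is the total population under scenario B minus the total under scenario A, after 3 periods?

Period 1:
Births: 34000 × 0.156 = 5304
20–39: 53000 × 0.966 = 51198
40+: 34000 × 0.955 + 64500 × 0.644 = 32470 + 41538 = 74008
Population now: 0–19=5304, 20–39=51198, 40+=74008
Period 2:
Births: 51198 × 0.156 = 7987
20–39: 5304 × 0.966 = 5124
40+: 51198 × 0.955 + 74008 × 0.644 = 48894 + 47661 = 96555
Population now: 0–19=7987, 20–39=5124, 40+=96555
Period 3:
Births: 5124 × 0.156 = 799
20–39: 7987 × 0.966 = 7715
40+: 5124 × 0.955 + 96555 × 0.644 = 4893 + 62181 = 67074
Population now: 0–19=799, 20–39=7715, 40+=67074
Scenario A total after 3 periods: 75588
Scenario B projection —
Period 1:
Births: 34000 × 0.106 = 3604
20–39: 53000 × 0.966 = 51198
40+: 34000 × 0.955 + 64500 × 0.644 = 32470 + 41538 = 74008
Population now: 0–19=3604, 20–39=51198, 40+=74008
Period 2:
Births: 51198 × 0.106 = 5427
20–39: 3604 × 0.966 = 3481
40+: 51198 × 0.955 + 74008 × 0.644 = 48894 + 47661 = 96555
Population now: 0–19=5427, 20–39=3481, 40+=96555
Period 3:
Births: 3481 × 0.106 = 369
20–39: 5427 × 0.966 = 5242
40+: 3481 × 0.955 + 96555 × 0.644 = 3324 + 62181 = 65505
Population now: 0–19=369, 20–39=5242, 40+=65505
Scenario B total after 3 periods: 71116
Difference B − A = 71116 − 75588 = -4472

-4472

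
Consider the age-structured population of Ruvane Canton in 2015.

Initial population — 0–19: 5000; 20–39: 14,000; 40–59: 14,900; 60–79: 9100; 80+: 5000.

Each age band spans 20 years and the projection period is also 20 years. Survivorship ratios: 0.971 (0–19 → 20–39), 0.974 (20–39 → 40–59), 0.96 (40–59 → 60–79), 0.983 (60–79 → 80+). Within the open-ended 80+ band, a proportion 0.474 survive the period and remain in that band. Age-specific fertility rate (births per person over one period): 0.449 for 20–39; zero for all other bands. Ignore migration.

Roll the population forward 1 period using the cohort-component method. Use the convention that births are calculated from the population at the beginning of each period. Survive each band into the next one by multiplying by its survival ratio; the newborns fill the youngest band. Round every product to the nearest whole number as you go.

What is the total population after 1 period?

50396

After projecting period 1:
Births: 14000 * 0.449 = 6286
20–39: 5000 * 0.971 = 4855
40–59: 14000 * 0.974 = 13636
60–79: 14900 * 0.96 = 14304
80+: 9100 * 0.983 + 5000 * 0.474 = 8945 + 2370 = 11315
End of period: [6286, 4855, 13636, 14304, 11315]
Total after period 1: 6286 + 4855 + 13636 + 14304 + 11315 = 50396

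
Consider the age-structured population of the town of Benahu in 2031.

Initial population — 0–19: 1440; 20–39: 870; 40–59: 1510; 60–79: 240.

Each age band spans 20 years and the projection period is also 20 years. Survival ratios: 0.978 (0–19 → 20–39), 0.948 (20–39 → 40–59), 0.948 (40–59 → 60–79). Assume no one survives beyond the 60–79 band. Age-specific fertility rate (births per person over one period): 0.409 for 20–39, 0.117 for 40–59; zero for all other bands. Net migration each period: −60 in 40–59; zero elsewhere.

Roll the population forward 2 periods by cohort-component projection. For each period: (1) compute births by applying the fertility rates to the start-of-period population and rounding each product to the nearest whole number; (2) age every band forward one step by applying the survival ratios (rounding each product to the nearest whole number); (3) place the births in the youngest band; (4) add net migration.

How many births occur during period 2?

Numbering the groups 1..4 from youngest to oldest:
Period 1:
Births: 870 × 0.409 = 356  |  1510 × 0.117 = 177 → total 533
Group 2: 1440 × 0.978 = 1408
Group 3: 870 × 0.948 = 825
Group 4: 1510 × 0.948 = 1431
Net migration: Group 3 − 60 → 765
End of period: [533, 1408, 765, 1431]
Period 2:
Births: 1408 × 0.409 = 576  |  765 × 0.117 = 90 → total 666
Group 2: 533 × 0.978 = 521
Group 3: 1408 × 0.948 = 1335
Group 4: 765 × 0.948 = 725
Net migration: Group 3 − 60 → 1275
End of period: [666, 521, 1275, 725]

666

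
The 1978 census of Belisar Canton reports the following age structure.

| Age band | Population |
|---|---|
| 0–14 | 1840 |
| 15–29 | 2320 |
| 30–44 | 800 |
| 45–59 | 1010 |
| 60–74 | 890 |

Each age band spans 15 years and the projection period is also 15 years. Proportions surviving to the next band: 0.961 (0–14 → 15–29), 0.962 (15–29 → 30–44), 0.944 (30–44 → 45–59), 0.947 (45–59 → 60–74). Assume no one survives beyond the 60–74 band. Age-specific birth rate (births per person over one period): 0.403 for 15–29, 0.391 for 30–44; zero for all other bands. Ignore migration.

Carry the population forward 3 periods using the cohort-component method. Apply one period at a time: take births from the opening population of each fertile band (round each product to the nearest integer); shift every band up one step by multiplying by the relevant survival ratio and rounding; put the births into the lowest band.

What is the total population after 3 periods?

7426

Call the groups 1 to 5, youngest first.
Period 1.
Births: 2320 × 0.403 = 935  |  800 × 0.391 = 313 → 1248
Group 2: 1840 × 0.961 = 1768
Group 3: 2320 × 0.962 = 2232
Group 4: 800 × 0.944 = 755
Group 5: 1010 × 0.947 = 956
Giving 1248 / 1768 / 2232 / 755 / 956.
Period 2.
Births: 1768 × 0.403 = 713  |  2232 × 0.391 = 873 → 1586
Group 2: 1248 × 0.961 = 1199
Group 3: 1768 × 0.962 = 1701
Group 4: 2232 × 0.944 = 2107
Group 5: 755 × 0.947 = 715
Giving 1586 / 1199 / 1701 / 2107 / 715.
Period 3.
Births: 1199 × 0.403 = 483  |  1701 × 0.391 = 665 → 1148
Group 2: 1586 × 0.961 = 1524
Group 3: 1199 × 0.962 = 1153
Group 4: 1701 × 0.944 = 1606
Group 5: 2107 × 0.947 = 1995
Giving 1148 / 1524 / 1153 / 1606 / 1995.
Total after period 3: 1148 + 1524 + 1153 + 1606 + 1995 = 7426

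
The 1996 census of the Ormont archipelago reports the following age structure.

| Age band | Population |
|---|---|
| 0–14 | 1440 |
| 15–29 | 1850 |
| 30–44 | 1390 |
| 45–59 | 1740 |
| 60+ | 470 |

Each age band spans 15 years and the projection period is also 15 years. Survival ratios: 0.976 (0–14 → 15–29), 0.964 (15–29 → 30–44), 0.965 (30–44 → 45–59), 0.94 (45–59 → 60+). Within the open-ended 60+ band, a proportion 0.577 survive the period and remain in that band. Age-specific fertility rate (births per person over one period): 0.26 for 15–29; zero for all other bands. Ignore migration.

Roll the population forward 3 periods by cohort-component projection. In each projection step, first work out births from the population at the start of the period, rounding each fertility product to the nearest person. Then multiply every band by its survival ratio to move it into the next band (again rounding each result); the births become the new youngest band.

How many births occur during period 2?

365

Call the bands 1 to 5, youngest first.
— Period 1 —
Births: 1850 * 0.26 = 481
Band 2: 1440 * 0.976 = 1405
Band 3: 1850 * 0.964 = 1783
Band 4: 1390 * 0.965 = 1341
Band 5: 1740 * 0.94 + 470 * 0.577 = 1636 + 271 = 1907
Population now: 0–14=481, 15–29=1405, 30–44=1783, 45–59=1341, 60+=1907
— Period 2 —
Births: 1405 * 0.26 = 365
Band 2: 481 * 0.976 = 469
Band 3: 1405 * 0.964 = 1354
Band 4: 1783 * 0.965 = 1721
Band 5: 1341 * 0.94 + 1907 * 0.577 = 1261 + 1100 = 2361
Population now: 0–14=365, 15–29=469, 30–44=1354, 45–59=1721, 60+=2361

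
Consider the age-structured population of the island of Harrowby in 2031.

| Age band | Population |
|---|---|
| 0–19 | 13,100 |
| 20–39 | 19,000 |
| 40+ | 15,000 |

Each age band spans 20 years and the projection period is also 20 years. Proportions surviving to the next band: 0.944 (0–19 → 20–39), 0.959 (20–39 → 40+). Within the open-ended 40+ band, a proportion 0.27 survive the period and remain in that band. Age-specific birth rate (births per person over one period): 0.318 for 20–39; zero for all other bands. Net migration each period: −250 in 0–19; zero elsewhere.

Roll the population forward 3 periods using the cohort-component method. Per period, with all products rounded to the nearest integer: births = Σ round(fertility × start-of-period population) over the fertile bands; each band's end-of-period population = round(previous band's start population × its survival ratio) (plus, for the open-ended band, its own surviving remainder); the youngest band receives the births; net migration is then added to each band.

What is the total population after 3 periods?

Call the groups 1 to 3, youngest first.
Period 1.
Births: 19000 * 0.318 = 6042
Group 2: 13100 * 0.944 = 12366
Group 3: 19000 * 0.959 + 15000 * 0.27 = 18221 + 4050 = 22271
Net migration: Group 1 − 250 → 5792
End of period: [5792, 12366, 22271]
Period 2.
Births: 12366 * 0.318 = 3932
Group 2: 5792 * 0.944 = 5468
Group 3: 12366 * 0.959 + 22271 * 0.27 = 11859 + 6013 = 17872
Net migration: Group 1 − 250 → 3682
End of period: [3682, 5468, 17872]
Period 3.
Births: 5468 * 0.318 = 1739
Group 2: 3682 * 0.944 = 3476
Group 3: 5468 * 0.959 + 17872 * 0.27 = 5244 + 4825 = 10069
Net migration: Group 1 − 250 → 1489
End of period: [1489, 3476, 10069]
Total after period 3: 1489 + 3476 + 10069 = 15034

15034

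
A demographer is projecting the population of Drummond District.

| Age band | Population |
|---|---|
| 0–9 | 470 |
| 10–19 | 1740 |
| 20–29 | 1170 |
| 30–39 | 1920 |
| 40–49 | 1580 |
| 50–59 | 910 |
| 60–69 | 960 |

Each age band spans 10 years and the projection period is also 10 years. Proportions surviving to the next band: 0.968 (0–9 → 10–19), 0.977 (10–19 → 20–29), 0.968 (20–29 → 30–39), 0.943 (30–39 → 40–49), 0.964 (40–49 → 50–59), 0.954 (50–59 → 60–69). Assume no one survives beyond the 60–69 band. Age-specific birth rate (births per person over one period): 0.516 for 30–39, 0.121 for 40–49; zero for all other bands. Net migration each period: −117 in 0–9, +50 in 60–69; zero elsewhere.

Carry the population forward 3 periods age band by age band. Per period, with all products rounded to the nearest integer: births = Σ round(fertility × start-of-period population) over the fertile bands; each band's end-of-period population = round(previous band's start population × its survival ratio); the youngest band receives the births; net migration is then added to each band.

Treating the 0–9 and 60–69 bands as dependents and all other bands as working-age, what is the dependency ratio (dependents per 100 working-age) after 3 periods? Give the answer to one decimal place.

55.0

— Period 1 —
Births: 1920 * 0.516 = 991  |  1580 * 0.121 = 191 → total 1182
10–19: 470 * 0.968 = 455
20–29: 1740 * 0.977 = 1700
30–39: 1170 * 0.968 = 1133
40–49: 1920 * 0.943 = 1811
50–59: 1580 * 0.964 = 1523
60–69: 910 * 0.954 = 868
Net migration: 0–9 − 117 → 1065; 60–69 + 50 → 918
End of period: [1065, 455, 1700, 1133, 1811, 1523, 918]
— Period 2 —
Births: 1133 * 0.516 = 585  |  1811 * 0.121 = 219 → total 804
10–19: 1065 * 0.968 = 1031
20–29: 455 * 0.977 = 445
30–39: 1700 * 0.968 = 1646
40–49: 1133 * 0.943 = 1068
50–59: 1811 * 0.964 = 1746
60–69: 1523 * 0.954 = 1453
Net migration: 0–9 − 117 → 687; 60–69 + 50 → 1503
End of period: [687, 1031, 445, 1646, 1068, 1746, 1503]
— Period 3 —
Births: 1646 * 0.516 = 849  |  1068 * 0.121 = 129 → total 978
10–19: 687 * 0.968 = 665
20–29: 1031 * 0.977 = 1007
30–39: 445 * 0.968 = 431
40–49: 1646 * 0.943 = 1552
50–59: 1068 * 0.964 = 1030
60–69: 1746 * 0.954 = 1666
Net migration: 0–9 − 117 → 861; 60–69 + 50 → 1716
End of period: [861, 665, 1007, 431, 1552, 1030, 1716]
Dependents (band 0–9 + band 60–69) = 861 + 1716 = 2577; working-age = 4685; ratio = 2577/4685 × 100 = 55.0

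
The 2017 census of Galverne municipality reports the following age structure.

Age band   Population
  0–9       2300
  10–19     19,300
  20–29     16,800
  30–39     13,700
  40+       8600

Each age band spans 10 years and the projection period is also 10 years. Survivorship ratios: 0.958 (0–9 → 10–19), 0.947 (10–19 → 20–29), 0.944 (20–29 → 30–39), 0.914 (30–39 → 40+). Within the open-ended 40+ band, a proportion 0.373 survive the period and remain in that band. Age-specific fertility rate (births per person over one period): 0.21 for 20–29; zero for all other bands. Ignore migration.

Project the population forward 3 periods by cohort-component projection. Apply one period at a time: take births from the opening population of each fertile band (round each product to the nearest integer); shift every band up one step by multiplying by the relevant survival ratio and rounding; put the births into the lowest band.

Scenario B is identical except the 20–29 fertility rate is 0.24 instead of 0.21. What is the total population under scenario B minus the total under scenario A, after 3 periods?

Numbering the bands 1..5 from youngest to oldest:
— Period 1 —
Births: 16800 * 0.21 = 3528
Band 2: 2300 * 0.958 = 2203
Band 3: 19300 * 0.947 = 18277
Band 4: 16800 * 0.944 = 15859
Band 5: 13700 * 0.914 + 8600 * 0.373 = 12522 + 3208 = 15730
Population now: 0–9=3528, 10–19=2203, 20–29=18277, 30–39=15859, 40+=15730
— Period 2 —
Births: 18277 * 0.21 = 3838
Band 2: 3528 * 0.958 = 3380
Band 3: 2203 * 0.947 = 2086
Band 4: 18277 * 0.944 = 17253
Band 5: 15859 * 0.914 + 15730 * 0.373 = 14495 + 5867 = 20362
Population now: 0–9=3838, 10–19=3380, 20–29=2086, 30–39=17253, 40+=20362
— Period 3 —
Births: 2086 * 0.21 = 438
Band 2: 3838 * 0.958 = 3677
Band 3: 3380 * 0.947 = 3201
Band 4: 2086 * 0.944 = 1969
Band 5: 17253 * 0.914 + 20362 * 0.373 = 15769 + 7595 = 23364
Population now: 0–9=438, 10–19=3677, 20–29=3201, 30–39=1969, 40+=23364
Scenario A total after 3 periods: 32649
Scenario B projection —
— Period 1 —
Births: 16800 * 0.24 = 4032
Band 2: 2300 * 0.958 = 2203
Band 3: 19300 * 0.947 = 18277
Band 4: 16800 * 0.944 = 15859
Band 5: 13700 * 0.914 + 8600 * 0.373 = 12522 + 3208 = 15730
Population now: 0–9=4032, 10–19=2203, 20–29=18277, 30–39=15859, 40+=15730
— Period 2 —
Births: 18277 * 0.24 = 4386
Band 2: 4032 * 0.958 = 3863
Band 3: 2203 * 0.947 = 2086
Band 4: 18277 * 0.944 = 17253
Band 5: 15859 * 0.914 + 15730 * 0.373 = 14495 + 5867 = 20362
Population now: 0–9=4386, 10–19=3863, 20–29=2086, 30–39=17253, 40+=20362
— Period 3 —
Births: 2086 * 0.24 = 501
Band 2: 4386 * 0.958 = 4202
Band 3: 3863 * 0.947 = 3658
Band 4: 2086 * 0.944 = 1969
Band 5: 17253 * 0.914 + 20362 * 0.373 = 15769 + 7595 = 23364
Population now: 0–9=501, 10–19=4202, 20–29=3658, 30–39=1969, 40+=23364
Scenario B total after 3 periods: 33694
Difference B − A = 33694 − 32649 = 1045

1045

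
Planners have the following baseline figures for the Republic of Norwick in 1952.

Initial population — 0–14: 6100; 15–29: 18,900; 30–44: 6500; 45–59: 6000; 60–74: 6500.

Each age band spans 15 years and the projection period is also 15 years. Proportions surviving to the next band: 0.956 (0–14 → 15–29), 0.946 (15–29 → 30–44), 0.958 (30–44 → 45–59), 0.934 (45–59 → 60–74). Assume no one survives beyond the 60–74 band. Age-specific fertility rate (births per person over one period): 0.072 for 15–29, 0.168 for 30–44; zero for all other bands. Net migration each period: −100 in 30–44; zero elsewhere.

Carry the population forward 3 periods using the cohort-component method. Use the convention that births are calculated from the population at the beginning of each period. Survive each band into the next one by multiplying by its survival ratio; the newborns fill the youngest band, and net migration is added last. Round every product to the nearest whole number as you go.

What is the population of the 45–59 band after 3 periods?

5189

Period 1:
Births: 18900 × 0.072 = 1361 ; 6500 × 0.168 = 1092 — total 2453
15–29: 6100 × 0.956 = 5832
30–44: 18900 × 0.946 = 17879
45–59: 6500 × 0.958 = 6227
60–74: 6000 × 0.934 = 5604
Net migration: 30–44 − 100 → 17779
→ [2453, 5832, 17779, 6227, 5604]
Period 2:
Births: 5832 × 0.072 = 420 ; 17779 × 0.168 = 2987 — total 3407
15–29: 2453 × 0.956 = 2345
30–44: 5832 × 0.946 = 5517
45–59: 17779 × 0.958 = 17032
60–74: 6227 × 0.934 = 5816
Net migration: 30–44 − 100 → 5417
→ [3407, 2345, 5417, 17032, 5816]
Period 3:
Births: 2345 × 0.072 = 169 ; 5417 × 0.168 = 910 — total 1079
15–29: 3407 × 0.956 = 3257
30–44: 2345 × 0.946 = 2218
45–59: 5417 × 0.958 = 5189
60–74: 17032 × 0.934 = 15908
Net migration: 30–44 − 100 → 2118
→ [1079, 3257, 2118, 5189, 15908]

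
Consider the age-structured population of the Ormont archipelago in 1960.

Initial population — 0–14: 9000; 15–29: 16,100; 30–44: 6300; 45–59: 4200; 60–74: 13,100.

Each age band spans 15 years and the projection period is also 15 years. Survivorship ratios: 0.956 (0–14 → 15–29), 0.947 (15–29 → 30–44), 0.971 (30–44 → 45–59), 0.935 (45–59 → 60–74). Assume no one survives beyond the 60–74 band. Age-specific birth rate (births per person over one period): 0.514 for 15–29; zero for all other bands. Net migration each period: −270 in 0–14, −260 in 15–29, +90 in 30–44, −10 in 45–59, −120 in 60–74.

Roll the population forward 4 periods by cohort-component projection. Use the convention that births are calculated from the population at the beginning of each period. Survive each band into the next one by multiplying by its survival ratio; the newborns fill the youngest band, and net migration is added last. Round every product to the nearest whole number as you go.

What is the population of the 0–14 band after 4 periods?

After projecting period 1:
Births: 16100 * 0.514 = 8275
15–29: 9000 * 0.956 = 8604
30–44: 16100 * 0.947 = 15247
45–59: 6300 * 0.971 = 6117
60–74: 4200 * 0.935 = 3927
Net migration: 0–14 − 270 → 8005; 15–29 − 260 → 8344; 30–44 + 90 → 15337; 45–59 − 10 → 6107; 60–74 − 120 → 3807
→ [8005, 8344, 15337, 6107, 3807]
After projecting period 2:
Births: 8344 * 0.514 = 4289
15–29: 8005 * 0.956 = 7653
30–44: 8344 * 0.947 = 7902
45–59: 15337 * 0.971 = 14892
60–74: 6107 * 0.935 = 5710
Net migration: 0–14 − 270 → 4019; 15–29 − 260 → 7393; 30–44 + 90 → 7992; 45–59 − 10 → 14882; 60–74 − 120 → 5590
→ [4019, 7393, 7992, 14882, 5590]
After projecting period 3:
Births: 7393 * 0.514 = 3800
15–29: 4019 * 0.956 = 3842
30–44: 7393 * 0.947 = 7001
45–59: 7992 * 0.971 = 7760
60–74: 14882 * 0.935 = 13915
Net migration: 0–14 − 270 → 3530; 15–29 − 260 → 3582; 30–44 + 90 → 7091; 45–59 − 10 → 7750; 60–74 − 120 → 13795
→ [3530, 3582, 7091, 7750, 13795]
After projecting period 4:
Births: 3582 * 0.514 = 1841
15–29: 3530 * 0.956 = 3375
30–44: 3582 * 0.947 = 3392
45–59: 7091 * 0.971 = 6885
60–74: 7750 * 0.935 = 7246
Net migration: 0–14 − 270 → 1571; 15–29 − 260 → 3115; 30–44 + 90 → 3482; 45–59 − 10 → 6875; 60–74 − 120 → 7126
→ [1571, 3115, 3482, 6875, 7126]

1571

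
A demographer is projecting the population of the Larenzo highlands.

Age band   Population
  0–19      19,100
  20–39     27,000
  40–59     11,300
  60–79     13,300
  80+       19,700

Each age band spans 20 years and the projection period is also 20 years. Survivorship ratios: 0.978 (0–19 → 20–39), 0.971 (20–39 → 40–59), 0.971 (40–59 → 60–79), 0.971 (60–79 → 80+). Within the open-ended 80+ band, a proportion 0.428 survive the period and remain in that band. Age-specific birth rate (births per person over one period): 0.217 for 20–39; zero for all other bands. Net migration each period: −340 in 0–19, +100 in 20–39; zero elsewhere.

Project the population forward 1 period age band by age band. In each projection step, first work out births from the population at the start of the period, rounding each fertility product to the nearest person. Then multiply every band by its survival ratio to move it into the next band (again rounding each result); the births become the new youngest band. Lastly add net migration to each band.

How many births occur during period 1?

[period 1]
Births: 27000 * 0.217 = 5859
20–39: 19100 * 0.978 = 18680
40–59: 27000 * 0.971 = 26217
60–79: 11300 * 0.971 = 10972
80+: 13300 * 0.971 + 19700 * 0.428 = 12914 + 8432 = 21346
Net migration: 0–19 − 340 → 5519; 20–39 + 100 → 18780
Population now: 0–19=5519, 20–39=18780, 40–59=26217, 60–79=10972, 80+=21346

5859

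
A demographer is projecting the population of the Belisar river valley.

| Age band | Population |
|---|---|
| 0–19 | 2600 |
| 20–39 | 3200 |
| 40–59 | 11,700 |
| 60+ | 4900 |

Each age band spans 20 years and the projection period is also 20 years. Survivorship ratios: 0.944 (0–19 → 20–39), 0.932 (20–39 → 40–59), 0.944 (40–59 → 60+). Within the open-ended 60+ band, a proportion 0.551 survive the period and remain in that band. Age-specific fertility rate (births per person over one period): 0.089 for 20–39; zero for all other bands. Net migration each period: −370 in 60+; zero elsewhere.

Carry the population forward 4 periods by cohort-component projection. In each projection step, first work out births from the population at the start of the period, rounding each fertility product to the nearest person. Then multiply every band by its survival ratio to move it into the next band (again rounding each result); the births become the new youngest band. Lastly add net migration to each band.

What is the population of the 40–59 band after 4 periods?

192

After projecting period 1:
Births: 3200 × 0.089 = 285
20–39: 2600 × 0.944 = 2454
40–59: 3200 × 0.932 = 2982
60+: 11700 × 0.944 + 4900 × 0.551 = 11045 + 2700 = 13745
Net migration: 60+ − 370 → 13375
→ [285, 2454, 2982, 13375]
After projecting period 2:
Births: 2454 × 0.089 = 218
20–39: 285 × 0.944 = 269
40–59: 2454 × 0.932 = 2287
60+: 2982 × 0.944 + 13375 × 0.551 = 2815 + 7370 = 10185
Net migration: 60+ − 370 → 9815
→ [218, 269, 2287, 9815]
After projecting period 3:
Births: 269 × 0.089 = 24
20–39: 218 × 0.944 = 206
40–59: 269 × 0.932 = 251
60+: 2287 × 0.944 + 9815 × 0.551 = 2159 + 5408 = 7567
Net migration: 60+ − 370 → 7197
→ [24, 206, 251, 7197]
After projecting period 4:
Births: 206 × 0.089 = 18
20–39: 24 × 0.944 = 23
40–59: 206 × 0.932 = 192
60+: 251 × 0.944 + 7197 × 0.551 = 237 + 3966 = 4203
Net migration: 60+ − 370 → 3833
→ [18, 23, 192, 3833]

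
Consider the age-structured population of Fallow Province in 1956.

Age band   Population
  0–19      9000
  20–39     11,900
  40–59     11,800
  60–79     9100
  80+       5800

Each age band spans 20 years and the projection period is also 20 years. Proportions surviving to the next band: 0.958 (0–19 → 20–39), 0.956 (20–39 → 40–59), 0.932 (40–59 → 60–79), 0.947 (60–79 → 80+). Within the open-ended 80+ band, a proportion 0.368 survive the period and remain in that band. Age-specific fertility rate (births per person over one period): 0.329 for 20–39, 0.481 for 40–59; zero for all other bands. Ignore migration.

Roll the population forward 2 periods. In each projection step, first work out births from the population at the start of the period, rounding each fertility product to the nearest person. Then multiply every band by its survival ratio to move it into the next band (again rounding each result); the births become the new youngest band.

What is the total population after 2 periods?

50714

[period 1]
Births: 11900 * 0.329 = 3915  |  11800 * 0.481 = 5676 ⇒ total 9591
20–39: 9000 * 0.958 = 8622
40–59: 11900 * 0.956 = 11376
60–79: 11800 * 0.932 = 10998
80+: 9100 * 0.947 + 5800 * 0.368 = 8618 + 2134 = 10752
→ [9591, 8622, 11376, 10998, 10752]
[period 2]
Births: 8622 * 0.329 = 2837  |  11376 * 0.481 = 5472 ⇒ total 8309
20–39: 9591 * 0.958 = 9188
40–59: 8622 * 0.956 = 8243
60–79: 11376 * 0.932 = 10602
80+: 10998 * 0.947 + 10752 * 0.368 = 10415 + 3957 = 14372
→ [8309, 9188, 8243, 10602, 14372]
Total after period 2: 8309 + 9188 + 8243 + 10602 + 14372 = 50714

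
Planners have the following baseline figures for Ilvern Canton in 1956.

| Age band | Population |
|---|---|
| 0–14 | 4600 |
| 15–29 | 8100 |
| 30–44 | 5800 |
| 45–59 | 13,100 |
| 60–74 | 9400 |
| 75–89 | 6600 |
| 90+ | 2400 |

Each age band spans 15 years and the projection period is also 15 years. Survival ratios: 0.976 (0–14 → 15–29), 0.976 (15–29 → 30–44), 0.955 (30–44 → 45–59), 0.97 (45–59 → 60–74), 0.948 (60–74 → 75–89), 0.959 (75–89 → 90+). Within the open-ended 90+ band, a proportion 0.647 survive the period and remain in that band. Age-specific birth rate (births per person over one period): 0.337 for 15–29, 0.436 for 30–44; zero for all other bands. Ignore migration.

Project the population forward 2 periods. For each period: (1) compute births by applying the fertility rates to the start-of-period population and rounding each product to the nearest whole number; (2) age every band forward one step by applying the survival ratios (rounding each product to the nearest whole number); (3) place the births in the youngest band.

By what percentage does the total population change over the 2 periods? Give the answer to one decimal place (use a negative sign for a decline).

6.2

Let band 1 be 0–14 through band 7 = 90+.
After projecting period 1:
Births: 8100 * 0.337 = 2730 ; 5800 * 0.436 = 2529 ⇒ total 5259
Band 2: 4600 * 0.976 = 4490
Band 3: 8100 * 0.976 = 7906
Band 4: 5800 * 0.955 = 5539
Band 5: 13100 * 0.97 = 12707
Band 6: 9400 * 0.948 = 8911
Band 7: 6600 * 0.959 + 2400 * 0.647 = 6329 + 1553 = 7882
End of period: [5259, 4490, 7906, 5539, 12707, 8911, 7882]
After projecting period 2:
Births: 4490 * 0.337 = 1513 ; 7906 * 0.436 = 3447 ⇒ total 4960
Band 2: 5259 * 0.976 = 5133
Band 3: 4490 * 0.976 = 4382
Band 4: 7906 * 0.955 = 7550
Band 5: 5539 * 0.97 = 5373
Band 6: 12707 * 0.948 = 12046
Band 7: 8911 * 0.959 + 7882 * 0.647 = 8546 + 5100 = 13646
End of period: [4960, 5133, 4382, 7550, 5373, 12046, 13646]
Total: 50000 → 53090; change = 3090; percentage change = 6.2%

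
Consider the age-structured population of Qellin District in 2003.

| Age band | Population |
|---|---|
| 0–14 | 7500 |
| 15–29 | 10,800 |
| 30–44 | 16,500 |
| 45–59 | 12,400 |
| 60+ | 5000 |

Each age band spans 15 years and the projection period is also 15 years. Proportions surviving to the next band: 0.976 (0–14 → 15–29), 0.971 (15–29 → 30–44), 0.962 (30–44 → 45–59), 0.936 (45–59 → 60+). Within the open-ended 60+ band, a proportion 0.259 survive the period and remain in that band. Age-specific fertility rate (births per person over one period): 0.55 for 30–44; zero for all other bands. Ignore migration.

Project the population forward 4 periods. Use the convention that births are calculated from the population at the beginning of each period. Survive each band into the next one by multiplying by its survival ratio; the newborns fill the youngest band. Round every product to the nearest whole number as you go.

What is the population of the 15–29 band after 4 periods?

3815

(Groups numbered youngest = 1 to oldest = 5.)
[period 1]
Births: 16500 * 0.55 = 9075
Group 2: 7500 * 0.976 = 7320
Group 3: 10800 * 0.971 = 10487
Group 4: 16500 * 0.962 = 15873
Group 5: 12400 * 0.936 + 5000 * 0.259 = 11606 + 1295 = 12901
End of period: [9075, 7320, 10487, 15873, 12901]
[period 2]
Births: 10487 * 0.55 = 5768
Group 2: 9075 * 0.976 = 8857
Group 3: 7320 * 0.971 = 7108
Group 4: 10487 * 0.962 = 10088
Group 5: 15873 * 0.936 + 12901 * 0.259 = 14857 + 3341 = 18198
End of period: [5768, 8857, 7108, 10088, 18198]
[period 3]
Births: 7108 * 0.55 = 3909
Group 2: 5768 * 0.976 = 5630
Group 3: 8857 * 0.971 = 8600
Group 4: 7108 * 0.962 = 6838
Group 5: 10088 * 0.936 + 18198 * 0.259 = 9442 + 4713 = 14155
End of period: [3909, 5630, 8600, 6838, 14155]
[period 4]
Births: 8600 * 0.55 = 4730
Group 2: 3909 * 0.976 = 3815
Group 3: 5630 * 0.971 = 5467
Group 4: 8600 * 0.962 = 8273
Group 5: 6838 * 0.936 + 14155 * 0.259 = 6400 + 3666 = 10066
End of period: [4730, 3815, 5467, 8273, 10066]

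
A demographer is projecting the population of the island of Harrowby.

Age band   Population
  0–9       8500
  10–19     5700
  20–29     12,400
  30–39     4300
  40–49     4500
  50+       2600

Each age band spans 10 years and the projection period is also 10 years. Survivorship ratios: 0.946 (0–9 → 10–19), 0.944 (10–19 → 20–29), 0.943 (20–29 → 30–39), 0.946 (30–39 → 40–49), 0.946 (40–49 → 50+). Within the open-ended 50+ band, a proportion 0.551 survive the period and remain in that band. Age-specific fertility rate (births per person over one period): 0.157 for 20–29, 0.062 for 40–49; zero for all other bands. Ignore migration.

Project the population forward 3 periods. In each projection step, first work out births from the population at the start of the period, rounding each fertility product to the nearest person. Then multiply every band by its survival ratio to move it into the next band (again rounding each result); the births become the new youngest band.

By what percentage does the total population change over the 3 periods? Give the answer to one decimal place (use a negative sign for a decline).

-18.0

Period 1:
Births: 12400 × 0.157 = 1947, 4500 × 0.062 = 279 → total 2226
10–19: 8500 × 0.946 = 8041
20–29: 5700 × 0.944 = 5381
30–39: 12400 × 0.943 = 11693
40–49: 4300 × 0.946 = 4068
50+: 4500 × 0.946 + 2600 × 0.551 = 4257 + 1433 = 5690
End of period: [2226, 8041, 5381, 11693, 4068, 5690]
Period 2:
Births: 5381 × 0.157 = 845, 4068 × 0.062 = 252 → total 1097
10–19: 2226 × 0.946 = 2106
20–29: 8041 × 0.944 = 7591
30–39: 5381 × 0.943 = 5074
40–49: 11693 × 0.946 = 11062
50+: 4068 × 0.946 + 5690 × 0.551 = 3848 + 3135 = 6983
End of period: [1097, 2106, 7591, 5074, 11062, 6983]
Period 3:
Births: 7591 × 0.157 = 1192, 11062 × 0.062 = 686 → total 1878
10–19: 1097 × 0.946 = 1038
20–29: 2106 × 0.944 = 1988
30–39: 7591 × 0.943 = 7158
40–49: 5074 × 0.946 = 4800
50+: 11062 × 0.946 + 6983 × 0.551 = 10465 + 3848 = 14313
End of period: [1878, 1038, 1988, 7158, 4800, 14313]
Total: 38000 → 31175; change = -6825; percentage change = -18.0%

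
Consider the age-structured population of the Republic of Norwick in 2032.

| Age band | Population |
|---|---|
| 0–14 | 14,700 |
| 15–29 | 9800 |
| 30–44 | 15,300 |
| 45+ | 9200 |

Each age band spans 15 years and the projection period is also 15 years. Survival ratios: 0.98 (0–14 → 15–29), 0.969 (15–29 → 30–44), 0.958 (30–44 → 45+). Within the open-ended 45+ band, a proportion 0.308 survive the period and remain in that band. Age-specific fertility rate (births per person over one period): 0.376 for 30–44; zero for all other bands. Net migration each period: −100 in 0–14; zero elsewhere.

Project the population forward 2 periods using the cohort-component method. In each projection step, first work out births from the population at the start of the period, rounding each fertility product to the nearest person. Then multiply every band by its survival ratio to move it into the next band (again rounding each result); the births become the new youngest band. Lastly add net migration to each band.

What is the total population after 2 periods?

37453

Let group 1 be 0–14 through group 4 = 45+.
Period 1.
Births: 15300 × 0.376 = 5753
Group 2: 14700 × 0.98 = 14406
Group 3: 9800 × 0.969 = 9496
Group 4: 15300 × 0.958 + 9200 × 0.308 = 14657 + 2834 = 17491
Net migration: Group 1 − 100 → 5653
Population now: 0–14=5653, 15–29=14406, 30–44=9496, 45+=17491
Period 2.
Births: 9496 × 0.376 = 3570
Group 2: 5653 × 0.98 = 5540
Group 3: 14406 × 0.969 = 13959
Group 4: 9496 × 0.958 + 17491 × 0.308 = 9097 + 5387 = 14484
Net migration: Group 1 − 100 → 3470
Population now: 0–14=3470, 15–29=5540, 30–44=13959, 45+=14484
Total after period 2: 3470 + 5540 + 13959 + 14484 = 37453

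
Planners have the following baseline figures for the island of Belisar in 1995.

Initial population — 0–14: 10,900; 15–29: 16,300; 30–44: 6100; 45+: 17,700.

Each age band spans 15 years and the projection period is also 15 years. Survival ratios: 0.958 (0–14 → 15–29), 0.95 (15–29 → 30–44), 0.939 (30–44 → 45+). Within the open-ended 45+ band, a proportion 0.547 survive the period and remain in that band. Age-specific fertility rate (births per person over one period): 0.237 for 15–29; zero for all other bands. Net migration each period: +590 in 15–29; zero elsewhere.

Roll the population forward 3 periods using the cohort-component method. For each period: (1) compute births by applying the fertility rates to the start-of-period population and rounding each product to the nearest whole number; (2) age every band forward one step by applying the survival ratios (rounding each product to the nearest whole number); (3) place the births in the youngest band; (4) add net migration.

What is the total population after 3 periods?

[period 1]
Births: 16300 × 0.237 = 3863
15–29: 10900 × 0.958 = 10442
30–44: 16300 × 0.95 = 15485
45+: 6100 × 0.939 + 17700 × 0.547 = 5728 + 9682 = 15410
Net migration: 15–29 + 590 → 11032
Population now: 0–14=3863, 15–29=11032, 30–44=15485, 45+=15410
[period 2]
Births: 11032 × 0.237 = 2615
15–29: 3863 × 0.958 = 3701
30–44: 11032 × 0.95 = 10480
45+: 15485 × 0.939 + 15410 × 0.547 = 14540 + 8429 = 22969
Net migration: 15–29 + 590 → 4291
Population now: 0–14=2615, 15–29=4291, 30–44=10480, 45+=22969
[period 3]
Births: 4291 × 0.237 = 1017
15–29: 2615 × 0.958 = 2505
30–44: 4291 × 0.95 = 4076
45+: 10480 × 0.939 + 22969 × 0.547 = 9841 + 12564 = 22405
Net migration: 15–29 + 590 → 3095
Population now: 0–14=1017, 15–29=3095, 30–44=4076, 45+=22405
Total after period 3: 1017 + 3095 + 4076 + 22405 = 30593

30593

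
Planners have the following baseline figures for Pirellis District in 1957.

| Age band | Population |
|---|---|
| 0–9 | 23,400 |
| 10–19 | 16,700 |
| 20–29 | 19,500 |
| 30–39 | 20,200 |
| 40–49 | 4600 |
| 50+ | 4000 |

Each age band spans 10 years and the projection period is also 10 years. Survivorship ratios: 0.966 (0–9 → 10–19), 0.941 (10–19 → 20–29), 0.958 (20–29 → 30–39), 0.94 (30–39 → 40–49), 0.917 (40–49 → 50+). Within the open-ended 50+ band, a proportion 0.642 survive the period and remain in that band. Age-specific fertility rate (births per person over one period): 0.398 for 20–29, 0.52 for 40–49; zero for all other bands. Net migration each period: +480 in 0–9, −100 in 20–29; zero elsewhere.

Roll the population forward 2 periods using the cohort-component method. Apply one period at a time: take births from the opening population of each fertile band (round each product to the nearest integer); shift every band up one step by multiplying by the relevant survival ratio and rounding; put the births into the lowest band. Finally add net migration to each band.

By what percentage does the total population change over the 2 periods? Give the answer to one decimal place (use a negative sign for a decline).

15.7

[period 1]
Births: 19500 × 0.398 = 7761 ; 4600 × 0.52 = 2392 → total 10153
10–19: 23400 × 0.966 = 22604
20–29: 16700 × 0.941 = 15715
30–39: 19500 × 0.958 = 18681
40–49: 20200 × 0.94 = 18988
50+: 4600 × 0.917 + 4000 × 0.642 = 4218 + 2568 = 6786
Net migration: 0–9 + 480 → 10633; 20–29 − 100 → 15615
Giving 10633 / 22604 / 15615 / 18681 / 18988 / 6786.
[period 2]
Births: 15615 × 0.398 = 6215 ; 18988 × 0.52 = 9874 → total 16089
10–19: 10633 × 0.966 = 10271
20–29: 22604 × 0.941 = 21270
30–39: 15615 × 0.958 = 14959
40–49: 18681 × 0.94 = 17560
50+: 18988 × 0.917 + 6786 × 0.642 = 17412 + 4357 = 21769
Net migration: 0–9 + 480 → 16569; 20–29 − 100 → 21170
Giving 16569 / 10271 / 21170 / 14959 / 17560 / 21769.
Total: 88400 → 102298; change = 13898; percentage change = 15.7%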